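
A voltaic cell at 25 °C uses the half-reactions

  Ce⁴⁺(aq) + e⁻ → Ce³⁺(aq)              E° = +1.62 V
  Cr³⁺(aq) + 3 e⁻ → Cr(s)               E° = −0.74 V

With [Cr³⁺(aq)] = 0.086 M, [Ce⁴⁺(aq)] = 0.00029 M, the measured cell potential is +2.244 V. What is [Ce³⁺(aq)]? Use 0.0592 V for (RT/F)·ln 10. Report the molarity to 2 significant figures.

The Ce⁴⁺/Ce³⁺ couple has the larger reduction potential, so it is the cathode: E°cell = +1.62 − (−0.74) = +2.36 V and n = 3.
From the Nernst equation, log Q = n(E° − E)/0.0592 = 3·(+2.36 − (+2.244))/0.0592 = 5.878.
For 3 Ce⁴⁺(aq) + Cr(s) → 3 Ce³⁺(aq) + Cr³⁺(aq), the reaction quotient is Q = ([Ce³⁺(aq)]^3·[Cr³⁺(aq)]) / [Ce⁴⁺(aq)]^3.
Substituting the known concentrations and solving, log [Ce³⁺(aq)] = −1.223 and [Ce³⁺(aq)] = 0.060 M.

0.060 M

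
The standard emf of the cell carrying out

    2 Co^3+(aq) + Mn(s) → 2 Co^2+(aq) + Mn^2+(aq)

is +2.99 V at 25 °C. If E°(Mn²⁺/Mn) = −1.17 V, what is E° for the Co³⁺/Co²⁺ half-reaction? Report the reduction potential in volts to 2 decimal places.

+1.82 V

In the reaction as written the Co³⁺/Co²⁺ couple is reduced (cathode) and Mn²⁺/Mn is oxidized (anode), so E°cell = E°(Co³⁺/Co²⁺) − E°(Mn²⁺/Mn).
E°(Co³⁺/Co²⁺) = E°cell + E°(anode) = +2.99 + (−1.17) = +1.82 V.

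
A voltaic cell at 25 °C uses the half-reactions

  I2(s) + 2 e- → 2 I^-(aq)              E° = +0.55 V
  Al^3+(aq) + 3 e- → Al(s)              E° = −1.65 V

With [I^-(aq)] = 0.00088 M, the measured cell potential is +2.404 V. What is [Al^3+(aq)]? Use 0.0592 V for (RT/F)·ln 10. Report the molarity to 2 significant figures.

The I₂/I⁻ couple has the larger reduction potential, so it is the cathode: E°cell = +0.55 − (−1.65) = +2.20 V and n = 6.
Rearranging E = E° − (0.0592/n)·log Q gives log Q = 6(+2.20 − (+2.404))/0.0592 = −20.676.
Balancing electrons gives 3 I2(s) + 2 Al(s) → 6 I^-(aq) + 2 Al^3+(aq); thus Q = [I^-(aq)]^6·[Al^3+(aq)]^2.
Isolating [Al^3+(aq)] in Q = 10^{−20.676} yields log [Al^3+(aq)] = −1.171, i.e. 0.067 M.

0.067 M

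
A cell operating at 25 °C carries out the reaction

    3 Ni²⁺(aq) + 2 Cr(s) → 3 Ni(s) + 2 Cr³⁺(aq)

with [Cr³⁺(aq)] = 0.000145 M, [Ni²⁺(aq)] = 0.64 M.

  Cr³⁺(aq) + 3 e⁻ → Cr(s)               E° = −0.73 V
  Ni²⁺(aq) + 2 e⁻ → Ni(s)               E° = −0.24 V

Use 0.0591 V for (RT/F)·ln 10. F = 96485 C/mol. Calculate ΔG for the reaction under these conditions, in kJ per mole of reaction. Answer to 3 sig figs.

With Ni²⁺/Ni reduced at the cathode, E°cell = −0.24 − (−0.73) = +0.49 V and n = 6.
Q = [Cr³⁺(aq)]^2 / [Ni²⁺(aq)]^3 = 8.02×10^−8, so log Q = −7.096 and E = +0.49 − (0.0591/6)(−7.096) = +0.5599 V.
ΔG = −nFE = −(6)(96485)(+0.5599) J/mol = −324 kJ/mol.

−324 kJ/mol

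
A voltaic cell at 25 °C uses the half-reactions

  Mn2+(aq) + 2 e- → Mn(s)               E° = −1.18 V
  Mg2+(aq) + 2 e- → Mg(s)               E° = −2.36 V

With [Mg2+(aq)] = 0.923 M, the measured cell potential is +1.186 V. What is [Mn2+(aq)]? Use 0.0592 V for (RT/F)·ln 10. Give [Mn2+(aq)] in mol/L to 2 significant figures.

With Mn²⁺/Mn at the cathode and Mg²⁺/Mg at the anode, E°cell = −1.18 − (−2.36) = +1.18 V (n = 2).
Rearranging E = E° − (0.0592/n)·log Q gives log Q = 2(+1.18 − (+1.186))/0.0592 = −0.203.
Balancing electrons gives Mn2+(aq) + Mg(s) → Mn(s) + Mg2+(aq); thus Q = [Mg2+(aq)] / [Mn2+(aq)].
Solving for the unknown gives log [Mn2+(aq)] = 0.168, so [Mn2+(aq)] ≈ 1.5 M.

1.5 M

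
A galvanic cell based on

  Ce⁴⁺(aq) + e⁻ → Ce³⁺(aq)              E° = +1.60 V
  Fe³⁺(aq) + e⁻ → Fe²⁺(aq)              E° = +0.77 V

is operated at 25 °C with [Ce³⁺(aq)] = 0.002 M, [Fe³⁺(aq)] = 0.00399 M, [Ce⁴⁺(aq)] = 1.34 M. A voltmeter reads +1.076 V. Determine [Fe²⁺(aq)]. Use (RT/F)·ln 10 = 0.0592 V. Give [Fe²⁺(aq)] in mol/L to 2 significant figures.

0.085 M

The Ce⁴⁺/Ce³⁺ couple has the larger reduction potential, so it is the cathode: E°cell = +1.60 − (+0.77) = +0.83 V and n = 1.
From the Nernst equation, log Q = n(E° − E)/0.0592 = 1·(+0.83 − (+1.076))/0.0592 = −4.155.
The balanced reaction is Ce⁴⁺(aq) + Fe²⁺(aq) → Ce³⁺(aq) + Fe³⁺(aq), so Q = ([Ce³⁺(aq)]·[Fe³⁺(aq)]) / ([Ce⁴⁺(aq)]·[Fe²⁺(aq)]).
Substituting the known concentrations and solving, log [Fe²⁺(aq)] = −1.070 and [Fe²⁺(aq)] = 0.085 M.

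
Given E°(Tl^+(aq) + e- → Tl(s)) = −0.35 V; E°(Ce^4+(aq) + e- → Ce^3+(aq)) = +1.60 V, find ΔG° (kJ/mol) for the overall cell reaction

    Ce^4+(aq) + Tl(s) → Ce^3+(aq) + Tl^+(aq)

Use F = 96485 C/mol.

−188 kJ/mol

In the reaction as written Ce^4+(aq) is reduced, so the Ce⁴⁺/Ce³⁺ couple is the cathode and Tl⁺/Tl is the anode.
E°cell = +1.60 − (−0.35) = +1.95 V; balancing electrons gives n = 1.
ΔG° = −nFE°cell = −(1)(96485)(+1.95) J/mol = −188 kJ/mol.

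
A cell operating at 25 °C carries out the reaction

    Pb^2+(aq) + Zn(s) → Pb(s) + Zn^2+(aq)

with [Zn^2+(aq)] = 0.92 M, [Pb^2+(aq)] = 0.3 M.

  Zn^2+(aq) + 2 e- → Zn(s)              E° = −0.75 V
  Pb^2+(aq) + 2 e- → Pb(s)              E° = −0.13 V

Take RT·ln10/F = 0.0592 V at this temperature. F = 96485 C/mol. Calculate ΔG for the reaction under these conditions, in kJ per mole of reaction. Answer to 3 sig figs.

−117 kJ/mol

With Pb²⁺/Pb reduced at the cathode, E°cell = −0.13 − (−0.75) = +0.62 V and n = 2.
Q = [Zn^2+(aq)] / [Pb^2+(aq)] = 3.07, so log Q = 0.487 and E = +0.62 − (0.0592/2)(0.487) = +0.6056 V.
Finally ΔG = −nFE = −(2)(96485 C/mol)(+0.6056 V) = −117 kJ/mol.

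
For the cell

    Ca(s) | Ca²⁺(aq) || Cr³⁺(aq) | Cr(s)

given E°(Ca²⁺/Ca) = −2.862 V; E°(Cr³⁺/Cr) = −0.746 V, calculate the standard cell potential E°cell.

+2.116 V

By convention the left-hand electrode in cell notation is the anode (oxidation) and the right-hand electrode is the cathode (reduction).
E°cell = E°(right) − E°(left) = −0.746 − (−2.862) = +2.116 V.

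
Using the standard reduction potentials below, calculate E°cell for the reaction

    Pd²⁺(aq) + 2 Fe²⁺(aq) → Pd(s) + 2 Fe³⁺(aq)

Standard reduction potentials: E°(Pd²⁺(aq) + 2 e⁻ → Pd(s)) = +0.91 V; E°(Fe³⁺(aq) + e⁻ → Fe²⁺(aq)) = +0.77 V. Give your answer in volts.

Pd²⁺(aq) gains electrons, so the Pd²⁺/Pd couple is the cathode; the Fe³⁺/Fe²⁺ couple is the anode.
E°cell = E°(cathode) − E°(anode) = +0.91 − (+0.77) = +0.14 V.
The positive value indicates the reaction is spontaneous as written.

+0.14 V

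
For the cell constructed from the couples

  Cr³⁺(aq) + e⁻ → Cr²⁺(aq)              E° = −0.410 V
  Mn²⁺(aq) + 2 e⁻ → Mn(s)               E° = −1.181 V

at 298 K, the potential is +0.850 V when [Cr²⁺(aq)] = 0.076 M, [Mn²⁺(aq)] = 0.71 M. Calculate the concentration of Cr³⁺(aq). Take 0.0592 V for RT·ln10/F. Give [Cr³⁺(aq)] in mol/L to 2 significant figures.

With Cr³⁺/Cr²⁺ at the cathode and Mn²⁺/Mn at the anode, E°cell = −0.410 − (−1.181) = +0.771 V (n = 2).
Rearranging E = E° − (0.0592/n)·log Q gives log Q = 2(+0.771 − (+0.850))/0.0592 = −2.669.
The balanced reaction is 2 Cr³⁺(aq) + Mn(s) → 2 Cr²⁺(aq) + Mn²⁺(aq), so Q = ([Cr²⁺(aq)]^2·[Mn²⁺(aq)]) / [Cr³⁺(aq)]^2.
Solving for the unknown gives log [Cr³⁺(aq)] = 0.141, so [Cr³⁺(aq)] ≈ 1.4 M.

1.4 M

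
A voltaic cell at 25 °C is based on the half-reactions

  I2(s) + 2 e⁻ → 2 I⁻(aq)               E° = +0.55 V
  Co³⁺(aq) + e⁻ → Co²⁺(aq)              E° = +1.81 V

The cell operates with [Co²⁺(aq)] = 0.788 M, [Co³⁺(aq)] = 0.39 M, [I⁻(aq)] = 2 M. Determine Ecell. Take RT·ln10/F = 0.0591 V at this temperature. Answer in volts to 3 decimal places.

The Co³⁺/Co²⁺ couple has the more positive E°, so it is the cathode; I₂/I⁻ is the anode.
E°cell = +1.81 − (+0.55) = +1.26 V, with n = 2 electrons transferred.
The balanced reaction is 2 Co³⁺(aq) + 2 I⁻(aq) → 2 Co²⁺(aq) + I2(s), so Q = [Co²⁺(aq)]^2 / ([Co³⁺(aq)]^2·[I⁻(aq)]^2) = 1.02 and log Q = 0.009.
Applying E = E° − (RT ln10/nF)·log Q gives +1.26 − (0.0591/2)(0.009) = +1.260 V.

+1.260 V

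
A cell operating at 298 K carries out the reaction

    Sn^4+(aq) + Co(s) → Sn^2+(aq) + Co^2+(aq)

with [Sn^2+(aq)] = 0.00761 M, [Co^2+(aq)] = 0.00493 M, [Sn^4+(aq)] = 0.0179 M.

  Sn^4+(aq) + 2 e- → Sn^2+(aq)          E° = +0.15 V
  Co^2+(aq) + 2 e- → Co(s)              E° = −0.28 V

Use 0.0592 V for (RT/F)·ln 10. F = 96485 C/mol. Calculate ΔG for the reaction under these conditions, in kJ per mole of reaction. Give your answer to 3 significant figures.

−98.3 kJ/mol

With Sn⁴⁺/Sn²⁺ reduced at the cathode, E°cell = +0.15 − (−0.28) = +0.43 V and n = 2.
Here Q = ([Sn^2+(aq)]·[Co^2+(aq)]) / [Sn^4+(aq)] = 0.0021 (log Q = −2.679), giving E = +0.43 − (0.0592/2)·(−2.679) = +0.5093 V.
ΔG = −nFE = −(2)(96485)(+0.5093) J/mol = −98.3 kJ/mol.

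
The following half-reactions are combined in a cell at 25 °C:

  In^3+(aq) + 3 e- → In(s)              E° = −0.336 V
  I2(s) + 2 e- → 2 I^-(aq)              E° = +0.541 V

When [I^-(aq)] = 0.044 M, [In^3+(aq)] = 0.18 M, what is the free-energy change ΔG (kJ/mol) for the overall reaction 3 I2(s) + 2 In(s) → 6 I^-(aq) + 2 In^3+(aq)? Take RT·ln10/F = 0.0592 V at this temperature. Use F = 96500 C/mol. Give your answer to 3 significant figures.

−563 kJ/mol

The standard cell potential is +0.541 − (−0.336) = +0.877 V, with n = 6 electrons in the balanced equation.
The reaction quotient is [I^-(aq)]^6·[In^3+(aq)]^2 = 2.35×10^−10; by Nernst, E = +0.877 − (0.0592/6)(−9.629) = +0.9720 V.
Finally ΔG = −nFE = −(6)(96500 C/mol)(+0.9720 V) = −563 kJ/mol.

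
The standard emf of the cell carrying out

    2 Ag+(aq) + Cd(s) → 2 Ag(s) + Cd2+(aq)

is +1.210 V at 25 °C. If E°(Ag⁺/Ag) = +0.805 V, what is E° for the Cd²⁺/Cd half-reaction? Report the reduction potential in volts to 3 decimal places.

In the reaction as written the Ag⁺/Ag couple is reduced (cathode) and Cd²⁺/Cd is oxidized (anode), so E°cell = E°(Ag⁺/Ag) − E°(Cd²⁺/Cd).
E°(Cd²⁺/Cd) = E°(cathode) − E°cell = +0.805 − (+1.210) = −0.405 V.

−0.405 V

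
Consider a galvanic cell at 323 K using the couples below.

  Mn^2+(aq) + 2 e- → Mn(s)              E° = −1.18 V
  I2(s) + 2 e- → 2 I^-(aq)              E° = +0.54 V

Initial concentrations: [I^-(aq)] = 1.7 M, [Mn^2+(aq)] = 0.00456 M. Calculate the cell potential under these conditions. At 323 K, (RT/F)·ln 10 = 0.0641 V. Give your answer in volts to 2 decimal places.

I₂/I⁻ is reduced (cathode, E° = +0.54 V) and Mn²⁺/Mn is oxidized (anode).
E°cell = E°cat − E°an = +0.54 − (−1.18) = +1.72 V; n = 2.
Balancing gives I2(s) + Mn(s) → 2 I^-(aq) + Mn^2+(aq); hence Q = [I^-(aq)]^2·[Mn^2+(aq)] = 0.0132 (log Q = −1.880).
Applying E = E° − (RT ln10/nF)·log Q gives +1.72 − (0.0641/2)(−1.880) = +1.78 V.

+1.78 V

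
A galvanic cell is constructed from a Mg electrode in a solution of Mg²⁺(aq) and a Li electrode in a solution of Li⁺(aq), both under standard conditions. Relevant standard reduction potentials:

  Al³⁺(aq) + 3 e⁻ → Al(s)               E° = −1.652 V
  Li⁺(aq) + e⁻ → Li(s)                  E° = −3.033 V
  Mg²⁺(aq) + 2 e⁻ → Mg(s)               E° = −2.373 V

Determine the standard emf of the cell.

+0.660 V

Of the two couples in this cell, the one with the more positive reduction potential is reduced at the cathode: here that is Mg²⁺/Mg (−2.373 V); Li⁺/Li (−3.033 V) is the anode.
E°cell = E°(cathode) − E°(anode) = −2.373 − (−3.033) = +0.660 V.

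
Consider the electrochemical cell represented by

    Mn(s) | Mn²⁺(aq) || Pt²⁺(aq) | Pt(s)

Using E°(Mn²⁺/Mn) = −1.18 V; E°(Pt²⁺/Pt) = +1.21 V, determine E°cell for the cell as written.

+2.39 V

By convention the left-hand electrode in cell notation is the anode (oxidation) and the right-hand electrode is the cathode (reduction).
E°cell = E°(right) − E°(left) = +1.21 − (−1.18) = +2.39 V.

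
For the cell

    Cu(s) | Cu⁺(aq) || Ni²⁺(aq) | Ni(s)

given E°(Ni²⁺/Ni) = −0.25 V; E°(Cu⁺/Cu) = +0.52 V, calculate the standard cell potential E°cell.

−0.77 V

By convention the left-hand electrode in cell notation is the anode (oxidation) and the right-hand electrode is the cathode (reduction).
E°cell = E°(right) − E°(left) = −0.25 − (+0.52) = −0.77 V.
The negative sign shows that, as written, the cell would require an external voltage to drive the reaction.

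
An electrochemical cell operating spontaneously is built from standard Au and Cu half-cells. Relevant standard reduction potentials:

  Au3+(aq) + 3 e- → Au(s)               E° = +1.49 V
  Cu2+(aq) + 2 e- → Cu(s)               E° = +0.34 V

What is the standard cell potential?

The Au³⁺/Au couple has the higher E°, so Au ion is reduced (cathode) and Cu is oxidized (anode).
E°cell = E°(cathode) − E°(anode) = +1.49 − (+0.34) = +1.15 V.

+1.15 V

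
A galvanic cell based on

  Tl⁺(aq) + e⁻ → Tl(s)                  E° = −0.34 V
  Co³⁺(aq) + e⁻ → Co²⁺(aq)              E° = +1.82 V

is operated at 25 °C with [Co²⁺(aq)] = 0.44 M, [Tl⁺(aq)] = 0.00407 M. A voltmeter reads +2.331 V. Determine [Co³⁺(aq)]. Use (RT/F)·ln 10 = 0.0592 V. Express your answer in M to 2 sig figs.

1.4 M

The Co³⁺/Co²⁺ couple has the larger reduction potential, so it is the cathode: E°cell = +1.82 − (−0.34) = +2.16 V and n = 1.
Since E = E° − (0.0592/n)·log Q, log Q = n(E° − E)/0.0592 = −2.889.
For Co³⁺(aq) + Tl(s) → Co²⁺(aq) + Tl⁺(aq), the reaction quotient is Q = ([Co²⁺(aq)]·[Tl⁺(aq)]) / [Co³⁺(aq)].
Isolating [Co³⁺(aq)] in Q = 10^{−2.889} yields log [Co³⁺(aq)] = 0.142, i.e. 1.4 M.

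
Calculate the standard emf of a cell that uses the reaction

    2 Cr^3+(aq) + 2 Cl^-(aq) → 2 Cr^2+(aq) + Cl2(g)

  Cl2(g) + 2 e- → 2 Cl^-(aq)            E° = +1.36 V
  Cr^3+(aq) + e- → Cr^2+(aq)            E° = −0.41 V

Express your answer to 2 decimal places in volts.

In the reaction as written, Cr^3+(aq) is reduced (cathode) and Cl2(g) is produced by oxidation at the anode.
E°cell = E°(cathode) − E°(anode) = −0.41 − (+1.36) = −1.77 V.

−1.77 V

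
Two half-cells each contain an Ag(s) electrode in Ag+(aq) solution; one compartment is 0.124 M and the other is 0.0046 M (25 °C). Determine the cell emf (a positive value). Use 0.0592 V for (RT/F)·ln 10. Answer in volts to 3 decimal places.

0.085 V

For a concentration cell E°cell = 0, since both electrodes use the same couple.
The compartment with the higher Ag+(aq) concentration (0.124 M) acts as the cathode; ions are reduced there and produced at the dilute (0.0046 M) anode.
With n = 1, Ecell = −(0.0592/1)·log([dilute]/[conc]) = −(0.0592/1)·log(0.0046/0.124) = +0.085 V.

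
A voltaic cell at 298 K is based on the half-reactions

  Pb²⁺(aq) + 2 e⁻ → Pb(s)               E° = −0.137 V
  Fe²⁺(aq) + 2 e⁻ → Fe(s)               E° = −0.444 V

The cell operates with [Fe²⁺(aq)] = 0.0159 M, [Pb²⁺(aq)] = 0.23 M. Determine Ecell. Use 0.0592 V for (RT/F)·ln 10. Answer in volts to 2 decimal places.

+0.34 V

Pb²⁺/Pb is reduced (cathode, E° = −0.137 V) and Fe²⁺/Fe is oxidized (anode).
The standard potential is −0.137 − (−0.444) = +0.307 V and the balanced reaction transfers n = 2 electrons.
The balanced reaction is Pb²⁺(aq) + Fe(s) → Pb(s) + Fe²⁺(aq), so Q = [Fe²⁺(aq)] / [Pb²⁺(aq)] = 0.0691 and log Q = −1.160.
By the Nernst equation, E = +0.307 − (0.0592/2)·(−1.160) = +0.34 V.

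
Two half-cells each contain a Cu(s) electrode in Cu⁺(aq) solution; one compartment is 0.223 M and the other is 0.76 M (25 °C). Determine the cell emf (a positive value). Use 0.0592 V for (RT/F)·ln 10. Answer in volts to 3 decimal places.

For a concentration cell E°cell = 0, since both electrodes use the same couple.
The compartment with the higher Cu⁺(aq) concentration (0.76 M) acts as the cathode; ions are reduced there and produced at the dilute (0.223 M) anode.
With n = 1, Ecell = −(0.0592/1)·log([dilute]/[conc]) = −(0.0592/1)·log(0.223/0.76) = +0.032 V.

0.032 V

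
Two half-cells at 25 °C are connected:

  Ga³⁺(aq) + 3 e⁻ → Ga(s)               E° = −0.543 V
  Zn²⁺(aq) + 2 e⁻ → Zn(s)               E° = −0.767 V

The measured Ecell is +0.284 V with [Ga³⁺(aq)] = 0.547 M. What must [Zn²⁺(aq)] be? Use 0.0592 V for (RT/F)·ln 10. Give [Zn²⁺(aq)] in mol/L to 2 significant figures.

With Ga³⁺/Ga at the cathode and Zn²⁺/Zn at the anode, E°cell = −0.543 − (−0.767) = +0.224 V (n = 6).
Rearranging E = E° − (0.0592/n)·log Q gives log Q = 6(+0.224 − (+0.284))/0.0592 = −6.081.
Balancing electrons gives 2 Ga³⁺(aq) + 3 Zn(s) → 2 Ga(s) + 3 Zn²⁺(aq); thus Q = [Zn²⁺(aq)]^3 / [Ga³⁺(aq)]^2.
Substituting the known concentrations and solving, log [Zn²⁺(aq)] = −2.202 and [Zn²⁺(aq)] = 0.0063 M.

0.0063 M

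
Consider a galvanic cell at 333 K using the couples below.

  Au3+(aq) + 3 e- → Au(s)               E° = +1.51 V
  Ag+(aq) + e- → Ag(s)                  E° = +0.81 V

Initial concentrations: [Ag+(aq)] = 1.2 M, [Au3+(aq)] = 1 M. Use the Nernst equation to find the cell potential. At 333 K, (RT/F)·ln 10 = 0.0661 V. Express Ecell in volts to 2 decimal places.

Au³⁺/Au is reduced (cathode, E° = +1.51 V) and Ag⁺/Ag is oxidized (anode).
E°cell = +1.51 − (+0.81) = +0.70 V, with n = 3 electrons transferred.
Balancing gives Au3+(aq) + 3 Ag(s) → Au(s) + 3 Ag+(aq); hence Q = [Ag+(aq)]^3 / [Au3+(aq)] = 1.73 (log Q = 0.238).
E = E° − (0.0661/n)·log Q = +0.70 − (0.0661/3)(0.238) = +0.69 V.

+0.69 V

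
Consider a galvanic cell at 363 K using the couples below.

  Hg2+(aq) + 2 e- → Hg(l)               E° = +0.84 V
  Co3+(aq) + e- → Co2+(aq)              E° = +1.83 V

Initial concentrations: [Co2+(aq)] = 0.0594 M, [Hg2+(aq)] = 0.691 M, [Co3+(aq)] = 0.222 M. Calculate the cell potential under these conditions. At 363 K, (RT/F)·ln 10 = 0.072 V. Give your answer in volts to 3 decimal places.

+1.037 V

The Co³⁺/Co²⁺ couple has the more positive E°, so it is the cathode; Hg²⁺/Hg is the anode.
E°cell = E°cat − E°an = +1.83 − (+0.84) = +0.99 V; n = 2.
Balancing gives 2 Co3+(aq) + Hg(l) → 2 Co2+(aq) + Hg2+(aq); hence Q = ([Co2+(aq)]^2·[Hg2+(aq)]) / [Co3+(aq)]^2 = 0.0495 (log Q = −1.306).
By the Nernst equation, E = +0.99 − (0.072/2)·(−1.306) = +1.037 V.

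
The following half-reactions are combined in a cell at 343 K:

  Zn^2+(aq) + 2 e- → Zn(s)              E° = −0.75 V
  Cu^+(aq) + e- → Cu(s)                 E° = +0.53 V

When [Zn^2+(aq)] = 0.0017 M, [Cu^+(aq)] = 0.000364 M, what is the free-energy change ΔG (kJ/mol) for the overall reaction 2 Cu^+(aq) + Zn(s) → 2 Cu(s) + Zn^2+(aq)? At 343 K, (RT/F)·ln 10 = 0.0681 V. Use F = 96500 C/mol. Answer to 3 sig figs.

With Cu⁺/Cu reduced at the cathode, E°cell = +0.53 − (−0.75) = +1.28 V and n = 2.
The reaction quotient is [Zn^2+(aq)] / [Cu^+(aq)]^2 = 1.28×10^4; by Nernst, E = +1.28 − (0.0681/2)(4.108) = +1.1401 V.
Finally ΔG = −nFE = −(2)(96500 C/mol)(+1.1401 V) = −220 kJ/mol.

−220 kJ/mol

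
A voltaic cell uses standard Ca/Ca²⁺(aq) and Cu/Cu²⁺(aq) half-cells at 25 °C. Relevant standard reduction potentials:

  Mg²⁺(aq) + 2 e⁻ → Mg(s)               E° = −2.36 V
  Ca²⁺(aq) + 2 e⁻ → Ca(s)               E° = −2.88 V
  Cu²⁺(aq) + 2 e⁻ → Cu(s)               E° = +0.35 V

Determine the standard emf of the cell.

+3.23 V

The Cu²⁺/Cu couple has the higher E°, so Cu ion is reduced (cathode) and Ca is oxidized (anode).
E°cell = E°(cathode) − E°(anode) = +0.35 − (−2.88) = +3.23 V.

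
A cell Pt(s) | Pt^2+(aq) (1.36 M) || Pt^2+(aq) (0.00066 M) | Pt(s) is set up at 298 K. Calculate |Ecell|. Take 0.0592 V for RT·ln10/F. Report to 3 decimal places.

For a concentration cell E°cell = 0, since both electrodes use the same couple.
The compartment with the higher Pt^2+(aq) concentration (1.36 M) acts as the cathode; ions are reduced there and produced at the dilute (0.00066 M) anode.
With n = 2, Ecell = −(0.0592/2)·log([dilute]/[conc]) = −(0.0592/2)·log(0.00066/1.36) = +0.098 V.

0.098 V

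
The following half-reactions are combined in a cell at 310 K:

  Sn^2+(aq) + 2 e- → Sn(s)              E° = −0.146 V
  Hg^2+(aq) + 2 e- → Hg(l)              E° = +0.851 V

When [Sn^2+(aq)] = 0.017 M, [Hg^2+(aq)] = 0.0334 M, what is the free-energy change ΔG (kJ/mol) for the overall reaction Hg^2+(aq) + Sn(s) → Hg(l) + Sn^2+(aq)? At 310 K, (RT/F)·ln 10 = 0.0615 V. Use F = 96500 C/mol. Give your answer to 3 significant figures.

−194 kJ/mol

With Hg²⁺/Hg reduced at the cathode, E°cell = +0.851 − (−0.146) = +0.997 V and n = 2.
Here Q = [Sn^2+(aq)] / [Hg^2+(aq)] = 0.509 (log Q = −0.293), giving E = +0.997 − (0.0615/2)·(−0.293) = +1.0060 V.
Then ΔG = −nFE = −2 × 96500 × +1.0060 J/mol = −194 kJ/mol.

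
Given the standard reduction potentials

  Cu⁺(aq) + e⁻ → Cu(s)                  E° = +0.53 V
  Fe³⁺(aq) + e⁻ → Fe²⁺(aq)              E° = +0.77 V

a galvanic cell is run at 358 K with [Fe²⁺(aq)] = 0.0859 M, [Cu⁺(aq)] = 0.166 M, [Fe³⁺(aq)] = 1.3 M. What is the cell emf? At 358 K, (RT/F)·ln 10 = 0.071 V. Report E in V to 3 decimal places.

Fe³⁺/Fe²⁺ is reduced (cathode, E° = +0.77 V) and Cu⁺/Cu is oxidized (anode).
The standard potential is +0.77 − (+0.53) = +0.24 V and the balanced reaction transfers n = 1 electron.
For the overall reaction Fe³⁺(aq) + Cu(s) → Fe²⁺(aq) + Cu⁺(aq), Q = ([Fe²⁺(aq)]·[Cu⁺(aq)]) / [Fe³⁺(aq)] = 0.011, giving log Q = −1.960.
E = E° − (0.071/n)·log Q = +0.24 − (0.071/1)(−1.960) = +0.379 V.

+0.379 V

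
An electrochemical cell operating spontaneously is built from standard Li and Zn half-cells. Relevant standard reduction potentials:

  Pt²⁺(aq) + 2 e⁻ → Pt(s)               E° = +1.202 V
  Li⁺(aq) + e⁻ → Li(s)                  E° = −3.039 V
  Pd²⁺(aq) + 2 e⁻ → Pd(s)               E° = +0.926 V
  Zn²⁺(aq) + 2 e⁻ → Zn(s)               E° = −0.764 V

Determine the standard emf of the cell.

Of the two couples in this cell, the one with the more positive reduction potential is reduced at the cathode: here that is Zn²⁺/Zn (−0.764 V); Li⁺/Li (−3.039 V) is the anode.
E°cell = E°(cathode) − E°(anode) = −0.764 − (−3.039) = +2.275 V.

+2.275 V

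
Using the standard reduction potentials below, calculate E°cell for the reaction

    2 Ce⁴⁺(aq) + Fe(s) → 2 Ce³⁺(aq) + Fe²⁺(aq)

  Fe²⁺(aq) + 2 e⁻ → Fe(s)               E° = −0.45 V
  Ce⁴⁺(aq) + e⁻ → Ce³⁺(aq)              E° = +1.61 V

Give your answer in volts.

In the reaction as written, Ce⁴⁺(aq) is reduced (cathode) and Fe²⁺(aq) is produced by oxidation at the anode.
E°cell = E°(cathode) − E°(anode) = +1.61 − (−0.45) = +2.06 V.

+2.06 V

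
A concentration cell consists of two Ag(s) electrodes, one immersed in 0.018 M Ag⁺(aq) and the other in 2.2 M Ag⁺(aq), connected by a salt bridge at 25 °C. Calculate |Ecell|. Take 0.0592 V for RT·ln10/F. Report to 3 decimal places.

0.124 V

For a concentration cell E°cell = 0, since both electrodes use the same couple.
The compartment with the higher Ag⁺(aq) concentration (2.2 M) acts as the cathode; ions are reduced there and produced at the dilute (0.018 M) anode.
With n = 1, Ecell = −(0.0592/1)·log([dilute]/[conc]) = −(0.0592/1)·log(0.018/2.2) = +0.124 V.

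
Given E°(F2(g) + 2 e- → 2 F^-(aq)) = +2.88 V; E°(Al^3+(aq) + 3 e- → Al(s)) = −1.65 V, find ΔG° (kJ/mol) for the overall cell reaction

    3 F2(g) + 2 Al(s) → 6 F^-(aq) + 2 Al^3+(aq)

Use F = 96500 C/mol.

In the reaction as written F2(g) is reduced, so the F₂/F⁻ couple is the cathode and Al³⁺/Al is the anode.
E°cell = +2.88 − (−1.65) = +4.53 V; balancing electrons gives n = 6.
ΔG° = −nFE°cell = −(6)(96500)(+4.53) J/mol = −2623 kJ/mol.

−2623 kJ/mol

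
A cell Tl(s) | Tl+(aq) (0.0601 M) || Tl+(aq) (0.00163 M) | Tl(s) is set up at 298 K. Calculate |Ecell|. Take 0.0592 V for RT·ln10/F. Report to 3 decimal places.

For a concentration cell E°cell = 0, since both electrodes use the same couple.
The compartment with the higher Tl+(aq) concentration (0.0601 M) acts as the cathode; ions are reduced there and produced at the dilute (0.00163 M) anode.
With n = 1, Ecell = −(0.0592/1)·log([dilute]/[conc]) = −(0.0592/1)·log(0.00163/0.0601) = +0.093 V.

0.093 V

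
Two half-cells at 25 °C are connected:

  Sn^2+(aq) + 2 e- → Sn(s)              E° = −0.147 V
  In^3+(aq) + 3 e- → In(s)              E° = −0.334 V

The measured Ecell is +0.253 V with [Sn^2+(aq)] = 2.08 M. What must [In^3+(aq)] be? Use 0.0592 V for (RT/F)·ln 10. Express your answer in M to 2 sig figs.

0.0014 M

The Sn²⁺/Sn couple has the larger reduction potential, so it is the cathode: E°cell = −0.147 − (−0.334) = +0.187 V and n = 6.
From the Nernst equation, log Q = n(E° − E)/0.0592 = 6·(+0.187 − (+0.253))/0.0592 = −6.689.
For 3 Sn^2+(aq) + 2 In(s) → 3 Sn(s) + 2 In^3+(aq), the reaction quotient is Q = [In^3+(aq)]^2 / [Sn^2+(aq)]^3.
Substituting the known concentrations and solving, log [In^3+(aq)] = −2.867 and [In^3+(aq)] = 0.0014 M.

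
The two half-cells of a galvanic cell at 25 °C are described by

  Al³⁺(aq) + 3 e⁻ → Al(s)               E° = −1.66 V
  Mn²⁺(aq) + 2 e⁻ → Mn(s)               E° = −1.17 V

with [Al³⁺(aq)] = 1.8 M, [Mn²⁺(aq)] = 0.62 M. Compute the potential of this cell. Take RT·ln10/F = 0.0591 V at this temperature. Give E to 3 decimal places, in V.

+0.479 V

Mn²⁺/Mn is reduced (cathode, E° = −1.17 V) and Al³⁺/Al is oxidized (anode).
E°cell = −1.17 − (−1.66) = +0.49 V, with n = 6 electrons transferred.
For the overall reaction 3 Mn²⁺(aq) + 2 Al(s) → 3 Mn(s) + 2 Al³⁺(aq), Q = [Al³⁺(aq)]^2 / [Mn²⁺(aq)]^3 = 13.6, giving log Q = 1.133.
By the Nernst equation, E = +0.49 − (0.0591/6)·(1.133) = +0.479 V.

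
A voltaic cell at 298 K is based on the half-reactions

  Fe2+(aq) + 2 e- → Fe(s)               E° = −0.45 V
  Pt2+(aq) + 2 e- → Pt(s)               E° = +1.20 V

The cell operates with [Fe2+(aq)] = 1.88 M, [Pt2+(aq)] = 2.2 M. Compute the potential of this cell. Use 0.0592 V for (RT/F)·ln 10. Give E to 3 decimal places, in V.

+1.652 V

Pt²⁺/Pt is reduced (cathode, E° = +1.20 V) and Fe²⁺/Fe is oxidized (anode).
The standard potential is +1.20 − (−0.45) = +1.65 V and the balanced reaction transfers n = 2 electrons.
Balancing gives Pt2+(aq) + Fe(s) → Pt(s) + Fe2+(aq); hence Q = [Fe2+(aq)] / [Pt2+(aq)] = 0.855 (log Q = −0.068).
E = E° − (0.0592/n)·log Q = +1.65 − (0.0592/2)(−0.068) = +1.652 V.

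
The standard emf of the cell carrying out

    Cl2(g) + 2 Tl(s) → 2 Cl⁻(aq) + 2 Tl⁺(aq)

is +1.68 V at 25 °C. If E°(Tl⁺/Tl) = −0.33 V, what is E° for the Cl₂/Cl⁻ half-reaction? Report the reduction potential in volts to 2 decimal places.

In the reaction as written the Cl₂/Cl⁻ couple is reduced (cathode) and Tl⁺/Tl is oxidized (anode), so E°cell = E°(Cl₂/Cl⁻) − E°(Tl⁺/Tl).
E°(Cl₂/Cl⁻) = E°cell + E°(anode) = +1.68 + (−0.33) = +1.35 V.

+1.35 V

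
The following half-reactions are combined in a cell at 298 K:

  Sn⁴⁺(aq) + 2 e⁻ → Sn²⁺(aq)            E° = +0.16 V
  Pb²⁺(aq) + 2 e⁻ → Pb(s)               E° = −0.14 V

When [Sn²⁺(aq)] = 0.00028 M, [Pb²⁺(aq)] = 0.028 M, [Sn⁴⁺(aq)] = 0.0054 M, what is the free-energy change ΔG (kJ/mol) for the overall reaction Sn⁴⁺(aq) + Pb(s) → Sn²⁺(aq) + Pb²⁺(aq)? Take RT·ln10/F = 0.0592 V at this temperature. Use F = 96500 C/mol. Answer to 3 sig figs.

The standard cell potential is +0.16 − (−0.14) = +0.30 V, with n = 2 electrons in the balanced equation.
Q = ([Sn²⁺(aq)]·[Pb²⁺(aq)]) / [Sn⁴⁺(aq)] = 0.00145, so log Q = −2.838 and E = +0.30 − (0.0592/2)(−2.838) = +0.3840 V.
Finally ΔG = −nFE = −(2)(96500 C/mol)(+0.3840 V) = −74.1 kJ/mol.

−74.1 kJ/mol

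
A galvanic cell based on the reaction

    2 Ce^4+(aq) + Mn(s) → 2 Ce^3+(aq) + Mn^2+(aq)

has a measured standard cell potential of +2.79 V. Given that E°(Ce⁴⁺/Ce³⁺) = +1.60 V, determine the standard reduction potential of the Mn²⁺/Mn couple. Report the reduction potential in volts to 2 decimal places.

−1.19 V

In the reaction as written the Ce⁴⁺/Ce³⁺ couple is reduced (cathode) and Mn²⁺/Mn is oxidized (anode), so E°cell = E°(Ce⁴⁺/Ce³⁺) − E°(Mn²⁺/Mn).
E°(Mn²⁺/Mn) = E°(cathode) − E°cell = +1.60 − (+2.79) = −1.19 V.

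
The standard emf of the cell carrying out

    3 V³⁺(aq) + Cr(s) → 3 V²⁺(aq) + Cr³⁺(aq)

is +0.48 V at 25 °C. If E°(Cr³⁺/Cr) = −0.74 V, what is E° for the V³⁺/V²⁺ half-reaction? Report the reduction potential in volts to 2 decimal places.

−0.26 V

In the reaction as written the V³⁺/V²⁺ couple is reduced (cathode) and Cr³⁺/Cr is oxidized (anode), so E°cell = E°(V³⁺/V²⁺) − E°(Cr³⁺/Cr).
E°(V³⁺/V²⁺) = E°cell + E°(anode) = +0.48 + (−0.74) = −0.26 V.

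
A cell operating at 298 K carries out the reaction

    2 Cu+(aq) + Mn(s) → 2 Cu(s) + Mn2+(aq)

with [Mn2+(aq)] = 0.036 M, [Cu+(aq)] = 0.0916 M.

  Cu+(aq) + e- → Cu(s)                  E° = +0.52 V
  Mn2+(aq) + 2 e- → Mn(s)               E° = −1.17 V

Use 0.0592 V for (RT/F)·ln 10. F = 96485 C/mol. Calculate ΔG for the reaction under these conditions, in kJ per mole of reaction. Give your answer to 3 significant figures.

With Cu⁺/Cu reduced at the cathode, E°cell = +0.52 − (−1.17) = +1.69 V and n = 2.
Q = [Mn2+(aq)] / [Cu+(aq)]^2 = 4.29, so log Q = 0.633 and E = +1.69 − (0.0592/2)(0.633) = +1.6713 V.
ΔG = −nFE = −(2)(96485)(+1.6713) J/mol = −323 kJ/mol.

−323 kJ/mol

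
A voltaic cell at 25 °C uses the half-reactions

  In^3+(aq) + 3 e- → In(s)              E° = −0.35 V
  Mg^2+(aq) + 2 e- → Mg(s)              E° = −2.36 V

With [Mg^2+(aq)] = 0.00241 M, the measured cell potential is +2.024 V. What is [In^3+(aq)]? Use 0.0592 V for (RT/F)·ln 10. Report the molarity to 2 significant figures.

0.00061 M

With In³⁺/In at the cathode and Mg²⁺/Mg at the anode, E°cell = −0.35 − (−2.36) = +2.01 V (n = 6).
Since E = E° − (0.0592/n)·log Q, log Q = n(E° − E)/0.0592 = −1.419.
For 2 In^3+(aq) + 3 Mg(s) → 2 In(s) + 3 Mg^2+(aq), the reaction quotient is Q = [Mg^2+(aq)]^3 / [In^3+(aq)]^2.
Isolating [In^3+(aq)] in Q = 10^{−1.419} yields log [In^3+(aq)] = −3.217, i.e. 0.00061 M.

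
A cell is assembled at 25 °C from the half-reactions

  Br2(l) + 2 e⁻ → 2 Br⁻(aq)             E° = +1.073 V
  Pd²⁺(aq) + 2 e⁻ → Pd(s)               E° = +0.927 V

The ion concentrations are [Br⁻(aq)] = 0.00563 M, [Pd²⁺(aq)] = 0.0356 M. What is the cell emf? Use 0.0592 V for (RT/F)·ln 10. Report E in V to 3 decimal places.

Br₂/Br⁻ is reduced (cathode, E° = +1.073 V) and Pd²⁺/Pd is oxidized (anode).
E°cell = E°cat − E°an = +1.073 − (+0.927) = +0.146 V; n = 2.
Balancing gives Br2(l) + Pd(s) → 2 Br⁻(aq) + Pd²⁺(aq); hence Q = [Br⁻(aq)]^2·[Pd²⁺(aq)] = 1.13×10^−6 (log Q = −5.948).
E = E° − (0.0592/n)·log Q = +0.146 − (0.0592/2)(−5.948) = +0.322 V.

+0.322 V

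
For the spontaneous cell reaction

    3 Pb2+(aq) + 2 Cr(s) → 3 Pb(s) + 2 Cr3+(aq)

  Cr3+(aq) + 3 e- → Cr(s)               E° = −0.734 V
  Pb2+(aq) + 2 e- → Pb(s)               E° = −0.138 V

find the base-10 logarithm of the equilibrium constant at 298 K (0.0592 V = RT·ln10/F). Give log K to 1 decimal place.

log K = 60.4

The Pb²⁺/Pb couple is reduced (cathode); E°cell = −0.138 − (−0.734) = +0.596 V with n = 6.
At equilibrium E = 0, so log K = nE°cell / 0.0592 = (6)(+0.596) / 0.0592 = 60.4.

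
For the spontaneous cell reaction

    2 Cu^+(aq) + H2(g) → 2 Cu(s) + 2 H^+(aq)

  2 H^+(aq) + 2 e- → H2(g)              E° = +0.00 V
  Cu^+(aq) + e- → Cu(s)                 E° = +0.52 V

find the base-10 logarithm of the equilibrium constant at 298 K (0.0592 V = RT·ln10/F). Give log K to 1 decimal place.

log K = 17.6

The Cu⁺/Cu couple is reduced (cathode); E°cell = +0.52 − (+0.00) = +0.52 V with n = 2.
At equilibrium E = 0, so log K = nE°cell / 0.0592 = (2)(+0.52) / 0.0592 = 17.6.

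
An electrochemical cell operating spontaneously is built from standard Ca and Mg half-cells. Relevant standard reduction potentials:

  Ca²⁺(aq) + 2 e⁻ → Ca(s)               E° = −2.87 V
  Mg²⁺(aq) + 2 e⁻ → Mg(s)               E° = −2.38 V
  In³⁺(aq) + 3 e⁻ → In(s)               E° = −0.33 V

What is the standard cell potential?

The Mg²⁺/Mg couple has the higher E°, so Mg ion is reduced (cathode) and Ca is oxidized (anode).
E°cell = E°(cathode) − E°(anode) = −2.38 − (−2.87) = +0.49 V.

+0.49 V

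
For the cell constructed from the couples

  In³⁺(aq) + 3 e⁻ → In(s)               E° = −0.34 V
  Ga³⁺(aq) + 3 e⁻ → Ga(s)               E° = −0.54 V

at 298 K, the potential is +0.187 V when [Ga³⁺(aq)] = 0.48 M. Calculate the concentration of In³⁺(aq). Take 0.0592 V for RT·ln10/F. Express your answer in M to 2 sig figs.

With In³⁺/In at the cathode and Ga³⁺/Ga at the anode, E°cell = −0.34 − (−0.54) = +0.20 V (n = 3).
Since E = E° − (0.0592/n)·log Q, log Q = n(E° − E)/0.0592 = 0.659.
The balanced reaction is In³⁺(aq) + Ga(s) → In(s) + Ga³⁺(aq), so Q = [Ga³⁺(aq)] / [In³⁺(aq)].
Substituting the known concentrations and solving, log [In³⁺(aq)] = −0.978 and [In³⁺(aq)] = 0.11 M.

0.11 M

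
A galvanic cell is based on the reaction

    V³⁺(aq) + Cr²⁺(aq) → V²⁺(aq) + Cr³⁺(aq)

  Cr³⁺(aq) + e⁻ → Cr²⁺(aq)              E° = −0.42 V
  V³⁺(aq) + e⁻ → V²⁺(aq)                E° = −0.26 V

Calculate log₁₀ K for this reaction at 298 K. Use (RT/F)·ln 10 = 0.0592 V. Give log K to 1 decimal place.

The V³⁺/V²⁺ couple is reduced (cathode); E°cell = −0.26 − (−0.42) = +0.16 V with n = 1.
At equilibrium E = 0, so log K = nE°cell / 0.0592 = (1)(+0.16) / 0.0592 = 2.7.

log K = 2.7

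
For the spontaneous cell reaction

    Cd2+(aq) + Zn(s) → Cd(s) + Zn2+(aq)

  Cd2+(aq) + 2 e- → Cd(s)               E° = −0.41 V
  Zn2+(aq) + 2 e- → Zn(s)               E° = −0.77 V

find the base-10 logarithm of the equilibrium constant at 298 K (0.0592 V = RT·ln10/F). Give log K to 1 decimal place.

log K = 12.2

The Cd²⁺/Cd couple is reduced (cathode); E°cell = −0.41 − (−0.77) = +0.36 V with n = 2.
At equilibrium E = 0, so log K = nE°cell / 0.0592 = (2)(+0.36) / 0.0592 = 12.2.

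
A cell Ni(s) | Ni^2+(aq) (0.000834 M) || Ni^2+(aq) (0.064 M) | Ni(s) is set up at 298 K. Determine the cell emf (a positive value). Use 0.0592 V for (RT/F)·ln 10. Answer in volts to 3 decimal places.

0.056 V

For a concentration cell E°cell = 0, since both electrodes use the same couple.
The compartment with the higher Ni^2+(aq) concentration (0.064 M) acts as the cathode; ions are reduced there and produced at the dilute (0.000834 M) anode.
With n = 2, Ecell = −(0.0592/2)·log([dilute]/[conc]) = −(0.0592/2)·log(0.000834/0.064) = +0.056 V.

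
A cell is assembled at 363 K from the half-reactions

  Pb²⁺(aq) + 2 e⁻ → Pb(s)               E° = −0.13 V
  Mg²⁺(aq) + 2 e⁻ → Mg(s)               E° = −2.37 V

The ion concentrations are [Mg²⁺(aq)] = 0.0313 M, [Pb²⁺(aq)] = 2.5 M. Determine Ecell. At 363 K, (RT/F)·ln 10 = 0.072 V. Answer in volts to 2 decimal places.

+2.31 V

The Pb²⁺/Pb couple has the more positive E°, so it is the cathode; Mg²⁺/Mg is the anode.
E°cell = E°cat − E°an = −0.13 − (−2.37) = +2.24 V; n = 2.
The balanced reaction is Pb²⁺(aq) + Mg(s) → Pb(s) + Mg²⁺(aq), so Q = [Mg²⁺(aq)] / [Pb²⁺(aq)] = 0.0125 and log Q = −1.902.
By the Nernst equation, E = +2.24 − (0.072/2)·(−1.902) = +2.31 V.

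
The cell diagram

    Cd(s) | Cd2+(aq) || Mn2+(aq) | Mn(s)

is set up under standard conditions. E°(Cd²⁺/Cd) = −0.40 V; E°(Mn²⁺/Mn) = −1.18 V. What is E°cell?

−0.78 V

By convention the left-hand electrode in cell notation is the anode (oxidation) and the right-hand electrode is the cathode (reduction).
E°cell = E°(right) − E°(left) = −1.18 − (−0.40) = −0.78 V.
The negative sign shows that, as written, the cell would require an external voltage to drive the reaction.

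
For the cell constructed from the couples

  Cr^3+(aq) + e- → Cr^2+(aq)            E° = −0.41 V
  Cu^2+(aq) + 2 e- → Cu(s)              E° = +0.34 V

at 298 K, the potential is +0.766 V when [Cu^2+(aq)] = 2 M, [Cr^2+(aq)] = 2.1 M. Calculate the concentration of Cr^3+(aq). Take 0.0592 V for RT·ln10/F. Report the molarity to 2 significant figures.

With Cu²⁺/Cu at the cathode and Cr³⁺/Cr²⁺ at the anode, E°cell = +0.34 − (−0.41) = +0.75 V (n = 2).
From the Nernst equation, log Q = n(E° − E)/0.0592 = 2·(+0.75 − (+0.766))/0.0592 = −0.541.
Balancing electrons gives Cu^2+(aq) + 2 Cr^2+(aq) → Cu(s) + 2 Cr^3+(aq); thus Q = [Cr^3+(aq)]^2 / ([Cu^2+(aq)]·[Cr^2+(aq)]^2).
Solving for the unknown gives log [Cr^3+(aq)] = 0.202, so [Cr^3+(aq)] ≈ 1.6 M.

1.6 M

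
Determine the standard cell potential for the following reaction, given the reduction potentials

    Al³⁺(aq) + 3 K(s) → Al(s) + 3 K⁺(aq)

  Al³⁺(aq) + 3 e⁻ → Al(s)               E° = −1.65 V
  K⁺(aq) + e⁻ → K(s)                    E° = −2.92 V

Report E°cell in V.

+1.27 V

Al³⁺(aq) gains electrons, so the Al³⁺/Al couple is the cathode; the K⁺/K couple is the anode.
E°cell = E°(cathode) − E°(anode) = −1.65 − (−2.92) = +1.27 V.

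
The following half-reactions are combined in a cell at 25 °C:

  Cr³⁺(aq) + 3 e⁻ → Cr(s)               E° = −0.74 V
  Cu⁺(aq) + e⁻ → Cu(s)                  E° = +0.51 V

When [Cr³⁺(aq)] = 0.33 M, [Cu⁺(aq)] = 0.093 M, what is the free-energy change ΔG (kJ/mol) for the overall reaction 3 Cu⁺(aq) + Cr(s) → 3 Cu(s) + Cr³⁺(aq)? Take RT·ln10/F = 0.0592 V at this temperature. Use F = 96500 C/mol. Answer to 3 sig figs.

With Cu⁺/Cu reduced at the cathode, E°cell = +0.51 − (−0.74) = +1.25 V and n = 3.
Here Q = [Cr³⁺(aq)] / [Cu⁺(aq)]^3 = 410 (log Q = 2.613), giving E = +1.25 − (0.0592/3)·(2.613) = +1.1984 V.
Then ΔG = −nFE = −3 × 96500 × +1.1984 J/mol = −347 kJ/mol.

−347 kJ/mol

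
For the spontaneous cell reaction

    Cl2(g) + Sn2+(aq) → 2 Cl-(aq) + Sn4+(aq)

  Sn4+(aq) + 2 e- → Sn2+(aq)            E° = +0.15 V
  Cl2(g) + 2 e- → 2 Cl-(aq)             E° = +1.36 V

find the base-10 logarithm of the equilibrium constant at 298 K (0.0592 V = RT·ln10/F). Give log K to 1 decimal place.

log K = 40.9

The Cl₂/Cl⁻ couple is reduced (cathode); E°cell = +1.36 − (+0.15) = +1.21 V with n = 2.
At equilibrium E = 0, so log K = nE°cell / 0.0592 = (2)(+1.21) / 0.0592 = 40.9.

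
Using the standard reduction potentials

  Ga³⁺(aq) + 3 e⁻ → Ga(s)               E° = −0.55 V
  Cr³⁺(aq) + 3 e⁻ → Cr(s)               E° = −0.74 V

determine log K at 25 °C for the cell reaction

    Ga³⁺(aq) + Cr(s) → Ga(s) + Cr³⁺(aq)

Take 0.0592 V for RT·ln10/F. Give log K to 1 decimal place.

The Ga³⁺/Ga couple is reduced (cathode); E°cell = −0.55 − (−0.74) = +0.19 V with n = 3.
At equilibrium E = 0, so log K = nE°cell / 0.0592 = (3)(+0.19) / 0.0592 = 9.6.

log K = 9.6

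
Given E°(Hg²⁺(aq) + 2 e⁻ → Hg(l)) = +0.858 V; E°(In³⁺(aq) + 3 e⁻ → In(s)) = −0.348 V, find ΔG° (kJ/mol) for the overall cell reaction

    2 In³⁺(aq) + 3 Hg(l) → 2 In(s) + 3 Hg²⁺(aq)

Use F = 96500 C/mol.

In the reaction as written In³⁺(aq) is reduced, so the In³⁺/In couple is the cathode and Hg²⁺/Hg is the anode.
E°cell = −0.348 − (+0.858) = −1.206 V; balancing electrons gives n = 6.
ΔG° = −nFE°cell = −(6)(96500)(−1.206) J/mol = +698 kJ/mol.

+698 kJ/mol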